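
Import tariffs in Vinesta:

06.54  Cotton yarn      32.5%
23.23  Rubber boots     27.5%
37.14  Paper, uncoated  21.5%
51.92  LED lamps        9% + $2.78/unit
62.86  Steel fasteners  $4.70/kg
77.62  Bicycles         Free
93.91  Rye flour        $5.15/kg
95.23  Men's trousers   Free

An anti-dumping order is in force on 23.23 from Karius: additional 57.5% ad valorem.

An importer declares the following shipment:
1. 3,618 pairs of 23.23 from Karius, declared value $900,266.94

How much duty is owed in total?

$765,226.90

Line 1 (23.23, Karius, 3,618 pairs, $900,266.94):
Base rate for 23.23 is 27.5%.
Additional duty on 23.23 from Karius: +57.5%. Applied ad valorem rate: 27.5% + 57.5% = 85%.
Duty = $900,266.94 × 85% = $765,226.90.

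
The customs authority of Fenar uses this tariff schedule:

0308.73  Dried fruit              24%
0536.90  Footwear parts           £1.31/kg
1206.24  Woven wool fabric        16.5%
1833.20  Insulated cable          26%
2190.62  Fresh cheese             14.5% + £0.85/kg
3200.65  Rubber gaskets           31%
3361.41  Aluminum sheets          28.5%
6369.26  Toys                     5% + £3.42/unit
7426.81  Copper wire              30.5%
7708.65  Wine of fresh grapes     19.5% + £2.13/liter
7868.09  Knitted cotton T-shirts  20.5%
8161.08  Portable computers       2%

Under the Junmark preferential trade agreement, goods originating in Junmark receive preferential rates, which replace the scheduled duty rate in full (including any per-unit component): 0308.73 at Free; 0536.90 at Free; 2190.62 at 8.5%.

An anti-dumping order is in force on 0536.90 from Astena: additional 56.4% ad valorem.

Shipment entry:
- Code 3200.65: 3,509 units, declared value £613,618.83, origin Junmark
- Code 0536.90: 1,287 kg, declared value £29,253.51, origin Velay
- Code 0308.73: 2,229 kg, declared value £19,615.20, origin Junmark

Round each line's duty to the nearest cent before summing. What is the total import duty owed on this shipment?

Line 1 (3200.65, Junmark, 3,509 units, £613,618.83):
Base rate for 3200.65 is 31%.
Origin Junmark is the FTA partner but 3200.65 is not on the preference list; base rate stands.
Duty = £613,618.83 × 31% = £190,221.84.
Line 2 (0536.90, Velay, 1,287 kg, £29,253.51):
Base rate for 0536.90 is £1.31/kg.
0536.90 has an FTA preferential rate, but origin Velay is not Junmark; base rate stands.
The additional-duty order on 0536.90 targets Astena, not Velay; it does not apply.
Duty = 1,287 × £1.31 = £1,685.97.
Line 3 (0308.73, Junmark, 2,229 kg, £19,615.20):
Base rate for 0308.73 is 24%.
Origin Junmark qualifies under the Fenar–Junmark agreement and 0308.73 is covered: preferential rate Free applies instead.
Duty = £19,615.20 × 0% = £0.00.
Total = £190,221.84 + £1,685.97 + £0.00 = £191,907.81.

£191,907.81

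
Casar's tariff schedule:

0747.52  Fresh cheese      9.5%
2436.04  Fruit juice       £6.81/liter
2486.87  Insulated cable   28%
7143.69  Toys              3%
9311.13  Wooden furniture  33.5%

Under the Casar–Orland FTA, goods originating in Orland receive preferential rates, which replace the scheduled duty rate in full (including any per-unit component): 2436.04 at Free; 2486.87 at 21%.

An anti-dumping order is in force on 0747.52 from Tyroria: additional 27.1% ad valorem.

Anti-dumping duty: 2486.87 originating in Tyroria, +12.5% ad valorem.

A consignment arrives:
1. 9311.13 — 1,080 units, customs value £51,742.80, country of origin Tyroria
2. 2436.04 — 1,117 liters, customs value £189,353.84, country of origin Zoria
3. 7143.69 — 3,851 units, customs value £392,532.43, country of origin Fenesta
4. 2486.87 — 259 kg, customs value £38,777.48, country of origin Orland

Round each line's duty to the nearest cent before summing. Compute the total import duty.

£44,859.85

Line 1 (9311.13, Tyroria, 1,080 units, £51,742.80):
Base rate for 9311.13 is 33.5%.
Duty = £51,742.80 × 33.5% = £17,333.84.
Line 2 (2436.04, Zoria, 1,117 liters, £189,353.84):
Base rate for 2436.04 is £6.81/liter.
2436.04 has an FTA preferential rate, but origin Zoria is not Orland; base rate stands.
Duty = 1,117 × £6.81 = £7,606.77.
Line 3 (7143.69, Fenesta, 3,851 units, £392,532.43):
Base rate for 7143.69 is 3%.
Duty = £392,532.43 × 3% = £11,775.97.
Line 4 (2486.87, Orland, 259 kg, £38,777.48):
Base rate for 2486.87 is 28%.
Origin Orland qualifies under the Casar–Orland agreement and 2486.87 is covered: preferential rate 21% applies instead.
The additional-duty order on 2486.87 targets Tyroria, not Orland; it does not apply.
Duty = £38,777.48 × 21% = £8,143.27.
Total = £17,333.84 + £7,606.77 + £11,775.97 + £8,143.27 = £44,859.85.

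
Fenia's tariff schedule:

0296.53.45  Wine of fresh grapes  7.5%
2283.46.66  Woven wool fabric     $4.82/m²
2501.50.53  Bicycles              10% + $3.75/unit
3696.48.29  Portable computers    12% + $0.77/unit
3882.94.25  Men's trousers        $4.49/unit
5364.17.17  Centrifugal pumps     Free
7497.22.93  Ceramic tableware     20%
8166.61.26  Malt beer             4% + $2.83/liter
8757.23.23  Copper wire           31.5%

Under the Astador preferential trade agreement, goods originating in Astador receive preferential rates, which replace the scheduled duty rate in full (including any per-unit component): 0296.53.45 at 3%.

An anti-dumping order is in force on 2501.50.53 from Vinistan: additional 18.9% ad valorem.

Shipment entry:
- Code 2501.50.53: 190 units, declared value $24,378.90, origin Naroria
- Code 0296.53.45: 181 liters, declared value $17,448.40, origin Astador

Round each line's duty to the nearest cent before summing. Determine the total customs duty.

Line 1 (2501.50.53, Naroria, 190 units, $24,378.90):
Base rate for 2501.50.53 is 10% + $3.75/unit.
The additional-duty order on 2501.50.53 targets Vinistan, not Naroria; it does not apply.
Duty = $24,378.90 × 10% + 190 × $3.75 = $3,150.39.
Line 2 (0296.53.45, Astador, 181 liters, $17,448.40):
Base rate for 0296.53.45 is 7.5%.
Origin Astador qualifies under the Fenia–Astador agreement and 0296.53.45 is covered: preferential rate 3% applies instead.
Duty = $17,448.40 × 3% = $523.45.
Total = $3,150.39 + $523.45 = $3,673.84.

$3,673.84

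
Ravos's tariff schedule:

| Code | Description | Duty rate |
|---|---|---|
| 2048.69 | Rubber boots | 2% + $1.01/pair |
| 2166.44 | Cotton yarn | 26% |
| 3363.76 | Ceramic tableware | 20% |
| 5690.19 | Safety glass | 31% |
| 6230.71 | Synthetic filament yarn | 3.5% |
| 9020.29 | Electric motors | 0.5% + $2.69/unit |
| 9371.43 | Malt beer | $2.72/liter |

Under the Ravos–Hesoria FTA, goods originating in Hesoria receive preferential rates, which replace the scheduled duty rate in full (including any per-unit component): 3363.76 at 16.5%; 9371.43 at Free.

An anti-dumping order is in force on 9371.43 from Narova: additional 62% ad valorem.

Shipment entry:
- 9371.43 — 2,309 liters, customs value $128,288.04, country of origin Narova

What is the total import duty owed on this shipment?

Line 1 (9371.43, Narova, 2,309 liters, $128,288.04):
Base rate for 9371.43 is $2.72/liter.
9371.43 has an FTA preferential rate, but origin Narova is not Hesoria; base rate stands.
Additional duty on 9371.43 from Narova: +62% ad valorem. Applied ad valorem rate = 62%.
Duty = $128,288.04 × 62% + 2,309 × $2.72 = $85,819.06.

$85,819.06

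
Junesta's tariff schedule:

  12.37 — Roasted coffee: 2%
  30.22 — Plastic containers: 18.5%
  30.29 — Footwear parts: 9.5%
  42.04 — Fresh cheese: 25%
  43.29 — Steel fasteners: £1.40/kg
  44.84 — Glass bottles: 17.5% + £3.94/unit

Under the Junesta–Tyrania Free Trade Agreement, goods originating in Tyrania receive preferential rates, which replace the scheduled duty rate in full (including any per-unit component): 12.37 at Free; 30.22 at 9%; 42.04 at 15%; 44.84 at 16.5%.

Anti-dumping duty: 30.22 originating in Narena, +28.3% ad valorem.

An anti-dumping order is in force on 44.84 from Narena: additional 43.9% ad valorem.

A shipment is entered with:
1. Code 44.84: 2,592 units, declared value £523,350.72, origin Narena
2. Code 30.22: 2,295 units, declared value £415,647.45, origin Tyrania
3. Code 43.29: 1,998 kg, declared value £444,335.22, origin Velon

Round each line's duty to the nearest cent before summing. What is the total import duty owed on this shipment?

Line 1 (44.84, Narena, 2,592 units, £523,350.72):
Base rate for 44.84 is 17.5% + £3.94/unit.
44.84 has an FTA preferential rate, but origin Narena is not Tyrania; base rate stands.
Additional duty on 44.84 from Narena: +43.9%. Applied ad valorem rate: 17.5% + 43.9% = 61.4%.
Duty = £523,350.72 × 61.4% + 2,592 × £3.94 = £331,549.82.
Line 2 (30.22, Tyrania, 2,295 units, £415,647.45):
Base rate for 30.22 is 18.5%.
Origin Tyrania qualifies under the Junesta–Tyrania agreement and 30.22 is covered: preferential rate 9% applies instead.
The additional-duty order on 30.22 targets Narena, not Tyrania; it does not apply.
Duty = £415,647.45 × 9% = £37,408.27.
Line 3 (43.29, Velon, 1,998 kg, £444,335.22):
Base rate for 43.29 is £1.40/kg.
Duty = 1,998 × £1.40 = £2,797.20.
Total = £331,549.82 + £37,408.27 + £2,797.20 = £371,755.29.

£371,755.29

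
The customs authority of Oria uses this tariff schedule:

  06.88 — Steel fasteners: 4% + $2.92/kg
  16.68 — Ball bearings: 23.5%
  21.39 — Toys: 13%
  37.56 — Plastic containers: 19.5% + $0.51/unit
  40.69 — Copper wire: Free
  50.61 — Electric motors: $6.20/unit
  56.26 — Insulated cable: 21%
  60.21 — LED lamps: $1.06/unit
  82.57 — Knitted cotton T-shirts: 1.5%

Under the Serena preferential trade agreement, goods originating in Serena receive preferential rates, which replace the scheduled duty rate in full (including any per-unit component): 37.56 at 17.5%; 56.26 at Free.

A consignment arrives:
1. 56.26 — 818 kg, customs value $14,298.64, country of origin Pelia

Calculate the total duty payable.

Line 1 (56.26, Pelia, 818 kg, $14,298.64):
Base rate for 56.26 is 21%.
56.26 has an FTA preferential rate, but origin Pelia is not Serena; base rate stands.
Duty = $14,298.64 × 21% = $3,002.71.

$3,002.71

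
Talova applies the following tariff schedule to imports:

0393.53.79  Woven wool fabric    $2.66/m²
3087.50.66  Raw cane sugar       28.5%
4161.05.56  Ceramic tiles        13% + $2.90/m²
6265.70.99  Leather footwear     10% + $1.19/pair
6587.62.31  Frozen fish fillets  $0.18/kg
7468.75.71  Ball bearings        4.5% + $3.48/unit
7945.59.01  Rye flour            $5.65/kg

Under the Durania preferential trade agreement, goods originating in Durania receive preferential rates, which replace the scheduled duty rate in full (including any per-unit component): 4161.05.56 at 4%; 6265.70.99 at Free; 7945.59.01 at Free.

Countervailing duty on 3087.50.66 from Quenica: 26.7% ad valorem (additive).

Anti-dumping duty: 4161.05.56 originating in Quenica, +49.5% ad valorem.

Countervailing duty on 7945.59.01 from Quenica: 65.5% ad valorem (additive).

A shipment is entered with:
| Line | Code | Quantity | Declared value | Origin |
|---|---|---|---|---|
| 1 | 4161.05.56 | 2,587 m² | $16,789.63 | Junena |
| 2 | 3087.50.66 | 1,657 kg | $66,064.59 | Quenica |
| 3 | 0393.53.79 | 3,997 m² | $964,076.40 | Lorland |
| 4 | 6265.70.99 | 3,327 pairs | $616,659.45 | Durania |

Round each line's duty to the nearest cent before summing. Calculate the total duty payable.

$56,784.62

Line 1 (4161.05.56, Junena, 2,587 m², $16,789.63):
Base rate for 4161.05.56 is 13% + $2.90/m².
4161.05.56 has an FTA preferential rate, but origin Junena is not Durania; base rate stands.
The additional-duty order on 4161.05.56 targets Quenica, not Junena; it does not apply.
Duty = $16,789.63 × 13% + 2,587 × $2.90 = $9,684.95.
Line 2 (3087.50.66, Quenica, 1,657 kg, $66,064.59):
Base rate for 3087.50.66 is 28.5%.
Additional duty on 3087.50.66 from Quenica: +26.7%. Applied ad valorem rate: 28.5% + 26.7% = 55.2%.
Duty = $66,064.59 × 55.2% = $36,467.65.
Line 3 (0393.53.79, Lorland, 3,997 m², $964,076.40):
Base rate for 0393.53.79 is $2.66/m².
Duty = 3,997 × $2.66 = $10,632.02.
Line 4 (6265.70.99, Durania, 3,327 pairs, $616,659.45):
Base rate for 6265.70.99 is 10% + $1.19/pair.
Origin Durania qualifies under the Talova–Durania agreement and 6265.70.99 is covered: preferential rate Free applies instead.
Duty = $616,659.45 × 0% = $0.00.
Total = $9,684.95 + $36,467.65 + $10,632.02 + $0.00 = $56,784.62.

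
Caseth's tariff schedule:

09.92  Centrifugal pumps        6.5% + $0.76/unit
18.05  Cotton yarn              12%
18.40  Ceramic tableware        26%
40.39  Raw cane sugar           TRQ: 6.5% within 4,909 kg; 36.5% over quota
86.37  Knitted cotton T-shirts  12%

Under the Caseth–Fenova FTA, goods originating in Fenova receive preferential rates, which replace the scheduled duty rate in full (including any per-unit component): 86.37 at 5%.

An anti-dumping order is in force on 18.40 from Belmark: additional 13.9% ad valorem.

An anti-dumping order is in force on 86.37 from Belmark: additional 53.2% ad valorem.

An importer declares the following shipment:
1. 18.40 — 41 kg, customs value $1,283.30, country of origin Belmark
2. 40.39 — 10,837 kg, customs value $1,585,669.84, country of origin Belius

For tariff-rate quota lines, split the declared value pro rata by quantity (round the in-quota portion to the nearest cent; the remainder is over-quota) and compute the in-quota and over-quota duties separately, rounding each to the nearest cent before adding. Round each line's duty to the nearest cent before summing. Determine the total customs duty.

$363,796.07

Line 1 (18.40, Belmark, 41 kg, $1,283.30):
Base rate for 18.40 is 26%.
Additional duty on 18.40 from Belmark: +13.9%. Applied ad valorem rate: 26% + 13.9% = 39.9%.
Duty = $1,283.30 × 39.9% = $512.04.
Line 2 (40.39, Belius, 10,837 kg, $1,585,669.84):
Code 40.39 is under a tariff-rate quota (threshold 4,909 kg). In-quota: 4,909 kg at 6.5%; over-quota: 5,928 kg at 36.5%.
Pro-rata value split: in-quota = $1,585,669.84 × 4,909/10,837 = $718,284.88; over-quota = $1,585,669.84 − $718,284.88 = $867,384.96.
In-quota duty = $718,284.88 × 6.5% = $46,688.52. Over-quota duty = $867,384.96 × 36.5% = $316,595.51.
Line duty = $46,688.52 + $316,595.51 = $363,284.03.
Total = $512.04 + $363,284.03 = $363,796.07.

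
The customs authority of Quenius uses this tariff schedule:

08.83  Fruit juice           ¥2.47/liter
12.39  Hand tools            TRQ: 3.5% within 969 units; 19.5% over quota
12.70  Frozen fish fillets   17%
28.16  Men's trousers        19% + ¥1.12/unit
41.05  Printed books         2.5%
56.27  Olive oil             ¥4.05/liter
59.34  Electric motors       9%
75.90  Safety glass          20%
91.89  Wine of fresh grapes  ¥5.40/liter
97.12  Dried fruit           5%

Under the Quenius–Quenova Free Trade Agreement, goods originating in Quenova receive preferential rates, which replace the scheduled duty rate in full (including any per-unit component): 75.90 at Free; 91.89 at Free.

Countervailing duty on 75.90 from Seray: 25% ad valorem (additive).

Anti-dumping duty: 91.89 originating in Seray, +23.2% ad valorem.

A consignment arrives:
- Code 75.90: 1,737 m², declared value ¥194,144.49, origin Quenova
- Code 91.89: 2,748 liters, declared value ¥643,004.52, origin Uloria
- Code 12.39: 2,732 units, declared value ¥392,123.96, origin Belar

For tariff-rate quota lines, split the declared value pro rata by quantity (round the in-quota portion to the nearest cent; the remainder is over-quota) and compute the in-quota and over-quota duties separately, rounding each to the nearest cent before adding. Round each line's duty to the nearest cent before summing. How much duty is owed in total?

¥69,050.48

Line 1 (75.90, Quenova, 1,737 m², ¥194,144.49):
Base rate for 75.90 is 20%.
Origin Quenova qualifies under the Quenius–Quenova agreement and 75.90 is covered: preferential rate Free applies instead.
The additional-duty order on 75.90 targets Seray, not Quenova; it does not apply.
Duty = ¥194,144.49 × 0% = ¥0.00.
Line 2 (91.89, Uloria, 2,748 liters, ¥643,004.52):
Base rate for 91.89 is ¥5.40/liter.
91.89 has an FTA preferential rate, but origin Uloria is not Quenova; base rate stands.
The additional-duty order on 91.89 targets Seray, not Uloria; it does not apply.
Duty = 2,748 × ¥5.40 = ¥14,839.20.
Line 3 (12.39, Belar, 2,732 units, ¥392,123.96):
Code 12.39 is under a tariff-rate quota (threshold 969 units). In-quota: 969 units at 3.5%; over-quota: 1,763 units at 19.5%.
Pro-rata value split: in-quota = ¥392,123.96 × 969/2,732 = ¥139,080.57; over-quota = ¥392,123.96 − ¥139,080.57 = ¥253,043.39.
In-quota duty = ¥139,080.57 × 3.5% = ¥4,867.82. Over-quota duty = ¥253,043.39 × 19.5% = ¥49,343.46.
Line duty = ¥4,867.82 + ¥49,343.46 = ¥54,211.28.
Total = ¥0.00 + ¥14,839.20 + ¥54,211.28 = ¥69,050.48.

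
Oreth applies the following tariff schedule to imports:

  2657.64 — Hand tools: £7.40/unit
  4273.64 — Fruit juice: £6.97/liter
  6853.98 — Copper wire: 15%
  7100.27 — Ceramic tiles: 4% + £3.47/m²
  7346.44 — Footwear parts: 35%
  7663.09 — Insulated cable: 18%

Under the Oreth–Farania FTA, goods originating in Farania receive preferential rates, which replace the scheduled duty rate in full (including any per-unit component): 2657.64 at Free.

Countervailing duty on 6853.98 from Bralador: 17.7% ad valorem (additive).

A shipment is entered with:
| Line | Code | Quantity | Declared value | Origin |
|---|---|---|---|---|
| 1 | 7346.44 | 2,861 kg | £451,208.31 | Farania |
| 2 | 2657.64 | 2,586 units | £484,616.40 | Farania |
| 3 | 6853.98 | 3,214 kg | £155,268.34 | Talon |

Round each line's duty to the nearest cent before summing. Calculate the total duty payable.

£181,213.16

Line 1 (7346.44, Farania, 2,861 kg, £451,208.31):
Base rate for 7346.44 is 35%.
Origin Farania is the FTA partner but 7346.44 is not on the preference list; base rate stands.
Duty = £451,208.31 × 35% = £157,922.91.
Line 2 (2657.64, Farania, 2,586 units, £484,616.40):
Base rate for 2657.64 is £7.40/unit.
Origin Farania qualifies under the Oreth–Farania agreement and 2657.64 is covered: preferential rate Free applies instead.
Duty = £484,616.40 × 0% = £0.00.
Line 3 (6853.98, Talon, 3,214 kg, £155,268.34):
Base rate for 6853.98 is 15%.
The additional-duty order on 6853.98 targets Bralador, not Talon; it does not apply.
Duty = £155,268.34 × 15% = £23,290.25.
Total = £157,922.91 + £0.00 + £23,290.25 = £181,213.16.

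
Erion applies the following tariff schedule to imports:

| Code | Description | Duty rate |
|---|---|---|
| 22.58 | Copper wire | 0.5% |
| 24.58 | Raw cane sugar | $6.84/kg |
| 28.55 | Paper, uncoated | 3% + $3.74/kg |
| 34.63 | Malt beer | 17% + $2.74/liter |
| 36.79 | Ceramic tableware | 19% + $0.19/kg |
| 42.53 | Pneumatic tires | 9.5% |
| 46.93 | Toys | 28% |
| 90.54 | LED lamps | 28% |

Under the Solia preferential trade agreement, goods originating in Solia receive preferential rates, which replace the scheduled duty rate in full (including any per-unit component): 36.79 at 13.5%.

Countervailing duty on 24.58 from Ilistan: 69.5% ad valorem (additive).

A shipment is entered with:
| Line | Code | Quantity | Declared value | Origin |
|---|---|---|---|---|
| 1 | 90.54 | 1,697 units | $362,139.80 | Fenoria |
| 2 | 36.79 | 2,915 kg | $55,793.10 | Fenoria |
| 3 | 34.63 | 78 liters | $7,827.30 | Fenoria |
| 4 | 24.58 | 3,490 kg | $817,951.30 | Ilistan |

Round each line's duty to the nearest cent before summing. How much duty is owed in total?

$706,445.79

Line 1 (90.54, Fenoria, 1,697 units, $362,139.80):
Base rate for 90.54 is 28%.
Duty = $362,139.80 × 28% = $101,399.14.
Line 2 (36.79, Fenoria, 2,915 kg, $55,793.10):
Base rate for 36.79 is 19% + $0.19/kg.
36.79 has an FTA preferential rate, but origin Fenoria is not Solia; base rate stands.
Duty = $55,793.10 × 19% + 2,915 × $0.19 = $11,154.54.
Line 3 (34.63, Fenoria, 78 liters, $7,827.30):
Base rate for 34.63 is 17% + $2.74/liter.
Duty = $7,827.30 × 17% + 78 × $2.74 = $1,544.36.
Line 4 (24.58, Ilistan, 3,490 kg, $817,951.30):
Base rate for 24.58 is $6.84/kg.
Additional duty on 24.58 from Ilistan: +69.5% ad valorem. Applied ad valorem rate = 69.5%.
Duty = $817,951.30 × 69.5% + 3,490 × $6.84 = $592,347.75.
Total = $101,399.14 + $11,154.54 + $1,544.36 + $592,347.75 = $706,445.79.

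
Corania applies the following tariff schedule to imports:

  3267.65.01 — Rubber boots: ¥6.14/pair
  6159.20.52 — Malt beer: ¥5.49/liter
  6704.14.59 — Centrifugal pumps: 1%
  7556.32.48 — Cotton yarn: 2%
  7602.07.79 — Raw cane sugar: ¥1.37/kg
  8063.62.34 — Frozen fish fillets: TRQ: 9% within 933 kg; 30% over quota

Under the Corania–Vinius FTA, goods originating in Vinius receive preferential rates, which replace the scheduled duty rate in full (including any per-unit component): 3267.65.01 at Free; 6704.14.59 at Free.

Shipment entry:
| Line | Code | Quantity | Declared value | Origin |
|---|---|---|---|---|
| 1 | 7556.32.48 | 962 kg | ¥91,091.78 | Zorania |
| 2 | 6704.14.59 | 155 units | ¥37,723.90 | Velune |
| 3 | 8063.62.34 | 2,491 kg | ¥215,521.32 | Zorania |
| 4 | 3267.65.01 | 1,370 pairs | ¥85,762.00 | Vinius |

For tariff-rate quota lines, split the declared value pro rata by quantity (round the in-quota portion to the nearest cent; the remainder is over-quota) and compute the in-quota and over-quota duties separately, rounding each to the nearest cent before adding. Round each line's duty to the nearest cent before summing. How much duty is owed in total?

Line 1 (7556.32.48, Zorania, 962 kg, ¥91,091.78):
Base rate for 7556.32.48 is 2%.
Duty = ¥91,091.78 × 2% = ¥1,821.84.
Line 2 (6704.14.59, Velune, 155 units, ¥37,723.90):
Base rate for 6704.14.59 is 1%.
6704.14.59 has an FTA preferential rate, but origin Velune is not Vinius; base rate stands.
Duty = ¥37,723.90 × 1% = ¥377.24.
Line 3 (8063.62.34, Zorania, 2,491 kg, ¥215,521.32):
Code 8063.62.34 is under a tariff-rate quota (threshold 933 kg). In-quota: 933 kg at 9%; over-quota: 1,558 kg at 30%.
Pro-rata value split: in-quota = ¥215,521.32 × 933/2,491 = ¥80,723.16; over-quota = ¥215,521.32 − ¥80,723.16 = ¥134,798.16.
In-quota duty = ¥80,723.16 × 9% = ¥7,265.08. Over-quota duty = ¥134,798.16 × 30% = ¥40,439.45.
Line duty = ¥7,265.08 + ¥40,439.45 = ¥47,704.53.
Line 4 (3267.65.01, Vinius, 1,370 pairs, ¥85,762.00):
Base rate for 3267.65.01 is ¥6.14/pair.
Origin Vinius qualifies under the Corania–Vinius agreement and 3267.65.01 is covered: preferential rate Free applies instead.
Duty = ¥85,762.00 × 0% = ¥0.00.
Total = ¥1,821.84 + ¥377.24 + ¥47,704.53 + ¥0.00 = ¥49,903.61.

¥49,903.61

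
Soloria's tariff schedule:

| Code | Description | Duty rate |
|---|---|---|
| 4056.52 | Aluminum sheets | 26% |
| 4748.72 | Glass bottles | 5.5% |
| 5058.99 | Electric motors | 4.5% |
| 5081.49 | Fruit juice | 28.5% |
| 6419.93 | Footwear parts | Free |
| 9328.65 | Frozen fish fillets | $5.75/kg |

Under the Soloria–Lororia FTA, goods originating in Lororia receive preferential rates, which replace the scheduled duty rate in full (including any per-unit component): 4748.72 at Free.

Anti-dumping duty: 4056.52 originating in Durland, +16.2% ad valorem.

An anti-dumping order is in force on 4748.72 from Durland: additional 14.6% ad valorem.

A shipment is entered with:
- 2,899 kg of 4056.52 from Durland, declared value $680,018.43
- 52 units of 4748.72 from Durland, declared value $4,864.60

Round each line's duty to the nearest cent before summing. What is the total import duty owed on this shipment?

$287,945.56

Line 1 (4056.52, Durland, 2,899 kg, $680,018.43):
Base rate for 4056.52 is 26%.
Additional duty on 4056.52 from Durland: +16.2%. Applied ad valorem rate: 26% + 16.2% = 42.2%.
Duty = $680,018.43 × 42.2% = $286,967.78.
Line 2 (4748.72, Durland, 52 units, $4,864.60):
Base rate for 4748.72 is 5.5%.
4748.72 has an FTA preferential rate, but origin Durland is not Lororia; base rate stands.
Additional duty on 4748.72 from Durland: +14.6%. Applied ad valorem rate: 5.5% + 14.6% = 20.1%.
Duty = $4,864.60 × 20.1% = $977.78.
Total = $286,967.78 + $977.78 = $287,945.56.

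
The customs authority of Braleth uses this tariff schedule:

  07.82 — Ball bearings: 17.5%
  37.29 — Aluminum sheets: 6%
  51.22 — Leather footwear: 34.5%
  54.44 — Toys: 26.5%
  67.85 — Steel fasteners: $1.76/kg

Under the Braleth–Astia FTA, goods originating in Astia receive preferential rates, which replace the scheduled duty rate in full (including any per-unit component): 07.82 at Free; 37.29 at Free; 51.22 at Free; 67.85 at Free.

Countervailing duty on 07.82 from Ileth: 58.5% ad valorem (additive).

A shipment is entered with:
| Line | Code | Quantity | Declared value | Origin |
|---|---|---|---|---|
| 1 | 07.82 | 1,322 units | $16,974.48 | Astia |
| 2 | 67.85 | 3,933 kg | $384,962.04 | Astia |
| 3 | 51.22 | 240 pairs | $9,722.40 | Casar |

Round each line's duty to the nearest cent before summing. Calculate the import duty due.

Line 1 (07.82, Astia, 1,322 units, $16,974.48):
Base rate for 07.82 is 17.5%.
Origin Astia qualifies under the Braleth–Astia agreement and 07.82 is covered: preferential rate Free applies instead.
The additional-duty order on 07.82 targets Ileth, not Astia; it does not apply.
Duty = $16,974.48 × 0% = $0.00.
Line 2 (67.85, Astia, 3,933 kg, $384,962.04):
Base rate for 67.85 is $1.76/kg.
Origin Astia qualifies under the Braleth–Astia agreement and 67.85 is covered: preferential rate Free applies instead.
Duty = $384,962.04 × 0% = $0.00.
Line 3 (51.22, Casar, 240 pairs, $9,722.40):
Base rate for 51.22 is 34.5%.
51.22 has an FTA preferential rate, but origin Casar is not Astia; base rate stands.
Duty = $9,722.40 × 34.5% = $3,354.23.
Total = $0.00 + $0.00 + $3,354.23 = $3,354.23.

$3,354.23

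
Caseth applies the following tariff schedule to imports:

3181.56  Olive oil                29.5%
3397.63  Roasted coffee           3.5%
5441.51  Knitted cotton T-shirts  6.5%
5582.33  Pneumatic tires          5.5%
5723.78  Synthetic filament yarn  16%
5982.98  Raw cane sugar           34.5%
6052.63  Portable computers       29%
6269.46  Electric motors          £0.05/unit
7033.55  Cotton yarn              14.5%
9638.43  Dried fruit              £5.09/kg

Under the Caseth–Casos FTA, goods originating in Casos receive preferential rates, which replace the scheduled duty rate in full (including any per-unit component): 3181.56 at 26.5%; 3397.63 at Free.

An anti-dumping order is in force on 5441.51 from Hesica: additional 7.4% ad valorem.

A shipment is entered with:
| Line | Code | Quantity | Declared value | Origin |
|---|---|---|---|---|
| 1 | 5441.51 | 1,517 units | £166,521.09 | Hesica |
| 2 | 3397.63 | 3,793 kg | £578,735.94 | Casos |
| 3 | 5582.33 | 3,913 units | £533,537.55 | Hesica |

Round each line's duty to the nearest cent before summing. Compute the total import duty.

£52,491.00

Line 1 (5441.51, Hesica, 1,517 units, £166,521.09):
Base rate for 5441.51 is 6.5%.
Additional duty on 5441.51 from Hesica: +7.4%. Applied ad valorem rate: 6.5% + 7.4% = 13.9%.
Duty = £166,521.09 × 13.9% = £23,146.43.
Line 2 (3397.63, Casos, 3,793 kg, £578,735.94):
Base rate for 3397.63 is 3.5%.
Origin Casos qualifies under the Caseth–Casos agreement and 3397.63 is covered: preferential rate Free applies instead.
Duty = £578,735.94 × 0% = £0.00.
Line 3 (5582.33, Hesica, 3,913 units, £533,537.55):
Base rate for 5582.33 is 5.5%.
Duty = £533,537.55 × 5.5% = £29,344.57.
Total = £23,146.43 + £0.00 + £29,344.57 = £52,491.00.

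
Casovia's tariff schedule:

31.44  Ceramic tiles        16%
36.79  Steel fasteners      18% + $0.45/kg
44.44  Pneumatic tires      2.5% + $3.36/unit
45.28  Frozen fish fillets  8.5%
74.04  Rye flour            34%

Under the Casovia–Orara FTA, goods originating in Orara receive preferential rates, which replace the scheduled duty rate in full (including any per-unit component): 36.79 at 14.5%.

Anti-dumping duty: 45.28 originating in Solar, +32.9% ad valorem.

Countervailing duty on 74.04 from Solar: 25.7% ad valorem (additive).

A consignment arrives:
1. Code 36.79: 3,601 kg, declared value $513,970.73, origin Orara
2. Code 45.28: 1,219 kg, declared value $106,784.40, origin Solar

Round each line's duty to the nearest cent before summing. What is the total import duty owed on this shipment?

$118,734.50

Line 1 (36.79, Orara, 3,601 kg, $513,970.73):
Base rate for 36.79 is 18% + $0.45/kg.
Origin Orara qualifies under the Casovia–Orara agreement and 36.79 is covered: preferential rate 14.5% applies instead.
Duty = $513,970.73 × 14.5% = $74,525.76.
Line 2 (45.28, Solar, 1,219 kg, $106,784.40):
Base rate for 45.28 is 8.5%.
Additional duty on 45.28 from Solar: +32.9%. Applied ad valorem rate: 8.5% + 32.9% = 41.4%.
Duty = $106,784.40 × 41.4% = $44,208.74.
Total = $74,525.76 + $44,208.74 = $118,734.50.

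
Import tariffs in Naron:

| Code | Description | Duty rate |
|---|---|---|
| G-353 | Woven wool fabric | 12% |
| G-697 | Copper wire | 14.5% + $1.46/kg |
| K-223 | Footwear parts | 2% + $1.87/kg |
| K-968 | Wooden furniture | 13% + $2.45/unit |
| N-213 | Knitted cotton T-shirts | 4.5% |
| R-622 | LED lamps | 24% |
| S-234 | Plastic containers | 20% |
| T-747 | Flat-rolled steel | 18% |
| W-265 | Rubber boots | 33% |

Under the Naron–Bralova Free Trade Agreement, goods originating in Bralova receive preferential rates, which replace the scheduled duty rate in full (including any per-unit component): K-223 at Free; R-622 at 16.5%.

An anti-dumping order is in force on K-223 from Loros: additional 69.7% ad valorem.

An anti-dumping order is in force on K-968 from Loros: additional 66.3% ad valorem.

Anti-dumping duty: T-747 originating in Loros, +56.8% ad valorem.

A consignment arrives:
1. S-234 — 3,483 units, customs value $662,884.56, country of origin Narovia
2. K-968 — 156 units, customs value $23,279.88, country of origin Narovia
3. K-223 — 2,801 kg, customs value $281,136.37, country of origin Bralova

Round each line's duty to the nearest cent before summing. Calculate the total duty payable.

Line 1 (S-234, Narovia, 3,483 units, $662,884.56):
Base rate for S-234 is 20%.
Duty = $662,884.56 × 20% = $132,576.91.
Line 2 (K-968, Narovia, 156 units, $23,279.88):
Base rate for K-968 is 13% + $2.45/unit.
The additional-duty order on K-968 targets Loros, not Narovia; it does not apply.
Duty = $23,279.88 × 13% + 156 × $2.45 = $3,408.58.
Line 3 (K-223, Bralova, 2,801 kg, $281,136.37):
Base rate for K-223 is 2% + $1.87/kg.
Origin Bralova qualifies under the Naron–Bralova agreement and K-223 is covered: preferential rate Free applies instead.
The additional-duty order on K-223 targets Loros, not Bralova; it does not apply.
Duty = $281,136.37 × 0% = $0.00.
Total = $132,576.91 + $3,408.58 + $0.00 = $135,985.49.

$135,985.49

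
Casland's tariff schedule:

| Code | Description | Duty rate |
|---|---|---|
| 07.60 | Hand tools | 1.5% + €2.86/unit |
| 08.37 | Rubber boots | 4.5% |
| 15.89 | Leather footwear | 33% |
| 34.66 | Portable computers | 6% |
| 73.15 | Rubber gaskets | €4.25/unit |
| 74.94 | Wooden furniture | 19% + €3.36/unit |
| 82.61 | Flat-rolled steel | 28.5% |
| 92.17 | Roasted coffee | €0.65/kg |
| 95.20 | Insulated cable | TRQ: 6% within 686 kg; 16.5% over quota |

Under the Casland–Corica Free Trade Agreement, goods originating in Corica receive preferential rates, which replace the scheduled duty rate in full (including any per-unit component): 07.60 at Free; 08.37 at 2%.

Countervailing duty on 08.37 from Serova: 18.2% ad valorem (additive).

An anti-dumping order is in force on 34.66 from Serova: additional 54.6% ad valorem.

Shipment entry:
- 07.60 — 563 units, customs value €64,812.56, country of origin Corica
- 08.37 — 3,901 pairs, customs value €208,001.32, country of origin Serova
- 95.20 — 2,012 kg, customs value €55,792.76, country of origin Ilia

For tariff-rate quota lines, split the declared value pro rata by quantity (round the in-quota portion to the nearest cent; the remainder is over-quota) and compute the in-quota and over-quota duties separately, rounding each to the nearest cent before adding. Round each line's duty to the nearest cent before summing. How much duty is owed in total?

€54,424.72

Line 1 (07.60, Corica, 563 units, €64,812.56):
Base rate for 07.60 is 1.5% + €2.86/unit.
Origin Corica qualifies under the Casland–Corica agreement and 07.60 is covered: preferential rate Free applies instead.
Duty = €64,812.56 × 0% = €0.00.
Line 2 (08.37, Serova, 3,901 pairs, €208,001.32):
Base rate for 08.37 is 4.5%.
08.37 has an FTA preferential rate, but origin Serova is not Corica; base rate stands.
Additional duty on 08.37 from Serova: +18.2%. Applied ad valorem rate: 4.5% + 18.2% = 22.7%.
Duty = €208,001.32 × 22.7% = €47,216.30.
Line 3 (95.20, Ilia, 2,012 kg, €55,792.76):
Code 95.20 is under a tariff-rate quota (threshold 686 kg). In-quota: 686 kg at 6%; over-quota: 1,326 kg at 16.5%.
Pro-rata value split: in-quota = €55,792.76 × 686/2,012 = €19,022.78; over-quota = €55,792.76 − €19,022.78 = €36,769.98.
In-quota duty = €19,022.78 × 6% = €1,141.37. Over-quota duty = €36,769.98 × 16.5% = €6,067.05.
Line duty = €1,141.37 + €6,067.05 = €7,208.42.
Total = €0.00 + €47,216.30 + €7,208.42 = €54,424.72.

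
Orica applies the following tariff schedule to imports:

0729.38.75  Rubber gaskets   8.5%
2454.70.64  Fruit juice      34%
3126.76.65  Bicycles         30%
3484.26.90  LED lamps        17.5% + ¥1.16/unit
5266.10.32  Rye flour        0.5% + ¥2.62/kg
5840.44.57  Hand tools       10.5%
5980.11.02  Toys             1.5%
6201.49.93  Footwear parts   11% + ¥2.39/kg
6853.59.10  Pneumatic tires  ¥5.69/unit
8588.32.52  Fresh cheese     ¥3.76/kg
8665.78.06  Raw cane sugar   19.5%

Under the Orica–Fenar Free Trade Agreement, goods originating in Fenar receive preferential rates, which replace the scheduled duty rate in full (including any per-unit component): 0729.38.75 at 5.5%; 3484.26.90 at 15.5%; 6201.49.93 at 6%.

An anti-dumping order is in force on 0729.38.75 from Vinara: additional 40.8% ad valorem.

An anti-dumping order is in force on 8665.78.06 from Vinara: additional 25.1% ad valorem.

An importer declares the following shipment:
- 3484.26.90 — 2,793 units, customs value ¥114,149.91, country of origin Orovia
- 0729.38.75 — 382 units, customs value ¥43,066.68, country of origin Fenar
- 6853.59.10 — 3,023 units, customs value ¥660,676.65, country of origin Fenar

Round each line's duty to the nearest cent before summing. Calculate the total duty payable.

Line 1 (3484.26.90, Orovia, 2,793 units, ¥114,149.91):
Base rate for 3484.26.90 is 17.5% + ¥1.16/unit.
3484.26.90 has an FTA preferential rate, but origin Orovia is not Fenar; base rate stands.
Duty = ¥114,149.91 × 17.5% + 2,793 × ¥1.16 = ¥23,216.11.
Line 2 (0729.38.75, Fenar, 382 units, ¥43,066.68):
Base rate for 0729.38.75 is 8.5%.
Origin Fenar qualifies under the Orica–Fenar agreement and 0729.38.75 is covered: preferential rate 5.5% applies instead.
The additional-duty order on 0729.38.75 targets Vinara, not Fenar; it does not apply.
Duty = ¥43,066.68 × 5.5% = ¥2,368.67.
Line 3 (6853.59.10, Fenar, 3,023 units, ¥660,676.65):
Base rate for 6853.59.10 is ¥5.69/unit.
Origin Fenar is the FTA partner but 6853.59.10 is not on the preference list; base rate stands.
Duty = 3,023 × ¥5.69 = ¥17,200.87.
Total = ¥23,216.11 + ¥2,368.67 + ¥17,200.87 = ¥42,785.65.

¥42,785.65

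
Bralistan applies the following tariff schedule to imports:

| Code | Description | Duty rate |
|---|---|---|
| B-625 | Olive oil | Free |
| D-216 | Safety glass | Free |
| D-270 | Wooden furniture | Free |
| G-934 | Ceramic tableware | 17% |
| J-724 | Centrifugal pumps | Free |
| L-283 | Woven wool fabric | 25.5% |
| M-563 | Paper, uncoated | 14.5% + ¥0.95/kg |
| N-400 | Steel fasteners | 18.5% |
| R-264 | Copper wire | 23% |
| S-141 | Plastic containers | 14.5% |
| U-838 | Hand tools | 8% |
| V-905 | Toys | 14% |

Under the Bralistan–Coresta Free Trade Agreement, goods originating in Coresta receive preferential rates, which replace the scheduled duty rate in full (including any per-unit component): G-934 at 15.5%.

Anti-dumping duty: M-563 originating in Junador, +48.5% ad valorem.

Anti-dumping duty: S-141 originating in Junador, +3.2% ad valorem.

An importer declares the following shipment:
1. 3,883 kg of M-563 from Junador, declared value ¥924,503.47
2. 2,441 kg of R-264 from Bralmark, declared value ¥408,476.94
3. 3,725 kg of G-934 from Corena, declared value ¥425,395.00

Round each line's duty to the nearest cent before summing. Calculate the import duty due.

Line 1 (M-563, Junador, 3,883 kg, ¥924,503.47):
Base rate for M-563 is 14.5% + ¥0.95/kg.
Additional duty on M-563 from Junador: +48.5%. Applied ad valorem rate: 14.5% + 48.5% = 63%.
Duty = ¥924,503.47 × 63% + 3,883 × ¥0.95 = ¥586,126.04.
Line 2 (R-264, Bralmark, 2,441 kg, ¥408,476.94):
Base rate for R-264 is 23%.
Duty = ¥408,476.94 × 23% = ¥93,949.70.
Line 3 (G-934, Corena, 3,725 kg, ¥425,395.00):
Base rate for G-934 is 17%.
G-934 has an FTA preferential rate, but origin Corena is not Coresta; base rate stands.
Duty = ¥425,395.00 × 17% = ¥72,317.15.
Total = ¥586,126.04 + ¥93,949.70 + ¥72,317.15 = ¥752,392.89.

¥752,392.89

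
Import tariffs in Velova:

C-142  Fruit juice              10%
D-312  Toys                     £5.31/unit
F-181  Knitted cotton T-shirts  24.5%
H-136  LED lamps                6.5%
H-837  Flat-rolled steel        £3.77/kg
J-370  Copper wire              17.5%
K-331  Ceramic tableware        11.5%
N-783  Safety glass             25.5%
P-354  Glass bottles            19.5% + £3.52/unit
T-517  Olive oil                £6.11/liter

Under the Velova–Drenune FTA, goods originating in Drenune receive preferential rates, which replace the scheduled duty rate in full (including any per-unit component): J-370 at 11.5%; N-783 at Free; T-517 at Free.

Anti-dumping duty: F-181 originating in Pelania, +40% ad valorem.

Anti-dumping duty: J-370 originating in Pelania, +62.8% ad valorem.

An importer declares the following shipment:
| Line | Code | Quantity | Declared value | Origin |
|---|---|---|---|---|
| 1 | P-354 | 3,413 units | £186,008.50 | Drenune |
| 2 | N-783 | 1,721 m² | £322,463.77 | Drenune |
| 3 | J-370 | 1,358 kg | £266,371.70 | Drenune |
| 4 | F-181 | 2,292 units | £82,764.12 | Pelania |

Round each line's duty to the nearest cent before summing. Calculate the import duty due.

Line 1 (P-354, Drenune, 3,413 units, £186,008.50):
Base rate for P-354 is 19.5% + £3.52/unit.
Origin Drenune is the FTA partner but P-354 is not on the preference list; base rate stands.
Duty = £186,008.50 × 19.5% + 3,413 × £3.52 = £48,285.42.
Line 2 (N-783, Drenune, 1,721 m², £322,463.77):
Base rate for N-783 is 25.5%.
Origin Drenune qualifies under the Velova–Drenune agreement and N-783 is covered: preferential rate Free applies instead.
Duty = £322,463.77 × 0% = £0.00.
Line 3 (J-370, Drenune, 1,358 kg, £266,371.70):
Base rate for J-370 is 17.5%.
Origin Drenune qualifies under the Velova–Drenune agreement and J-370 is covered: preferential rate 11.5% applies instead.
The additional-duty order on J-370 targets Pelania, not Drenune; it does not apply.
Duty = £266,371.70 × 11.5% = £30,632.75.
Line 4 (F-181, Pelania, 2,292 units, £82,764.12):
Base rate for F-181 is 24.5%.
Additional duty on F-181 from Pelania: +40%. Applied ad valorem rate: 24.5% + 40% = 64.5%.
Duty = £82,764.12 × 64.5% = £53,382.86.
Total = £48,285.42 + £0.00 + £30,632.75 + £53,382.86 = £132,301.03.

£132,301.03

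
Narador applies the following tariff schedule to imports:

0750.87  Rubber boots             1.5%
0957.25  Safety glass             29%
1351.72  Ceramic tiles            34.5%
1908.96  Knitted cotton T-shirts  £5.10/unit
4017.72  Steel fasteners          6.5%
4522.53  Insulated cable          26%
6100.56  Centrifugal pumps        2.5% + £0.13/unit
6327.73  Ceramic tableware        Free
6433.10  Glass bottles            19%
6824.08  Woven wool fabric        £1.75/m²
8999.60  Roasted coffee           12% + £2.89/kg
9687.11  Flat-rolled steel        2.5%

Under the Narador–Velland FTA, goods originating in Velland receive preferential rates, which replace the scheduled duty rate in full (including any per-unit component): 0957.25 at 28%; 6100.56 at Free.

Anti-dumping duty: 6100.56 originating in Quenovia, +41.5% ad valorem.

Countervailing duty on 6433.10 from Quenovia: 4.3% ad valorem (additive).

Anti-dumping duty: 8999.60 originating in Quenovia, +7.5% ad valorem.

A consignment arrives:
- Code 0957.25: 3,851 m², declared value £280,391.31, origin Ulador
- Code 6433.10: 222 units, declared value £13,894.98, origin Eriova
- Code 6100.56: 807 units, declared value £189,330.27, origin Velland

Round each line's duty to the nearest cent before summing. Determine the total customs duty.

Line 1 (0957.25, Ulador, 3,851 m², £280,391.31):
Base rate for 0957.25 is 29%.
0957.25 has an FTA preferential rate, but origin Ulador is not Velland; base rate stands.
Duty = £280,391.31 × 29% = £81,313.48.
Line 2 (6433.10, Eriova, 222 units, £13,894.98):
Base rate for 6433.10 is 19%.
The additional-duty order on 6433.10 targets Quenovia, not Eriova; it does not apply.
Duty = £13,894.98 × 19% = £2,640.05.
Line 3 (6100.56, Velland, 807 units, £189,330.27):
Base rate for 6100.56 is 2.5% + £0.13/unit.
Origin Velland qualifies under the Narador–Velland agreement and 6100.56 is covered: preferential rate Free applies instead.
The additional-duty order on 6100.56 targets Quenovia, not Velland; it does not apply.
Duty = £189,330.27 × 0% = £0.00.
Total = £81,313.48 + £2,640.05 + £0.00 = £83,953.53.

£83,953.53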